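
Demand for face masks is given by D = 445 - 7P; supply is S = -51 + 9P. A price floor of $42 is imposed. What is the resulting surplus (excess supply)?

Equilibrium price would be P* = 31, so the floor at 42 binds.
At P = 42: D = 151, S = 327.
Surplus = 327 − 151 = 176.

Surplus = 176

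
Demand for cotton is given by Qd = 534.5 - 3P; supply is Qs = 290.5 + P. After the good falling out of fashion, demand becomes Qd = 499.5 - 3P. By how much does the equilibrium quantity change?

Original equilibrium: P* = 61, Q* = 351.5.
New equilibrium: 499.5 - 3P = 290.5 + P, so 209 = 4P and P' = 52.25; Q' = 499.5 − 3(52.25) = 342.75.
Change in quantity: 342.75 − 351.5 = -8.75.

ΔQ = -8.75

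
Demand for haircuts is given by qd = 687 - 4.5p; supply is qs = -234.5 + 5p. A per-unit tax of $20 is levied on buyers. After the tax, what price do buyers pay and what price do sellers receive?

Pre-tax equilibrium: p* = 97, q* = 250.5.
Tax on buyers shifts demand to qd = 687 − 4.5(p + 20) = 597 - 4.5p.
597 - 4.5p = -234.5 + 5p gives seller price ps = 1663/19; buyers pay pb = 1663/19 + 20 = 2043/19.
New quantity: q = 687 − 4.5(2043/19) = 7719/38.

Buyers pay 2043/19, sellers receive 1663/19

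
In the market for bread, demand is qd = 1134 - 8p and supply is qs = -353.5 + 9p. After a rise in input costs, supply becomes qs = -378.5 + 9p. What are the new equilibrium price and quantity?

p' = 3025/34, q' = 7178/17

Original equilibrium: p* = 87.5, q* = 434.
New equilibrium: 1134 - 8p = -378.5 + 9p, so 1512.5 = 17p and p' = 3025/34; q' = 1134 − 8(3025/34) = 7178/17.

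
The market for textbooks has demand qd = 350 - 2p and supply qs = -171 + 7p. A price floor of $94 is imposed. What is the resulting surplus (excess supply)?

Surplus = 325

Equilibrium price would be p* = 521/9, so the floor at 94 binds.
At p = 94: qd = 162, qs = 487.
Surplus = 487 − 162 = 325.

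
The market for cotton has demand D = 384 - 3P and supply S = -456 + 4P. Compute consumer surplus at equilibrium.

Equilibrium: 384 - 3P = -456 + 4P gives P* = 120, Q* = 24.
Demand choke price (D = 0): P = 128.
CS = ½(128 − 120)(24) = 96.

Consumer surplus = 96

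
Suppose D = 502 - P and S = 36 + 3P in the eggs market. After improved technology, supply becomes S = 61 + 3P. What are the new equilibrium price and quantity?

P' = 110.25, Q' = 391.75

Original equilibrium: P* = 116.5, Q* = 385.5.
New equilibrium: 502 - P = 61 + 3P, so 441 = 4P and P' = 110.25; Q' = 502 − 1(110.25) = 391.75.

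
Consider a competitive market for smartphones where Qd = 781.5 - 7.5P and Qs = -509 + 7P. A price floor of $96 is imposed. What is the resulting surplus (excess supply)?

Surplus = 101.5

Equilibrium price would be P* = 89, so the floor at 96 binds.
At P = 96: Qd = 61.5, Qs = 163.
Surplus = 163 − 61.5 = 101.5.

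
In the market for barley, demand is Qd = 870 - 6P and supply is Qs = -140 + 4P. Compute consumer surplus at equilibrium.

Equilibrium: 870 - 6P = -140 + 4P gives P* = 101, Q* = 264.
Demand choke price (Qd = 0): P = 145.
CS = ½(145 − 101)(264) = 5808.

Consumer surplus = 5808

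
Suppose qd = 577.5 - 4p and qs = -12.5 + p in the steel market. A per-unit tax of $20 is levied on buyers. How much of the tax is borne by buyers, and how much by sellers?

Buyers bear $4, sellers bear $16

Pre-tax equilibrium: p* = 118, q* = 105.5.
Tax on buyers shifts demand to qd = 577.5 − 4(p + 20) = 497.5 - 4p.
497.5 - 4p = -12.5 + p gives seller price ps = 102; buyers pay pb = 102 + 20 = 122.
New quantity: q = 577.5 − 4(122) = 89.5.
Buyer burden = 122 − 118 = 4; seller burden = 118 − 102 = 16.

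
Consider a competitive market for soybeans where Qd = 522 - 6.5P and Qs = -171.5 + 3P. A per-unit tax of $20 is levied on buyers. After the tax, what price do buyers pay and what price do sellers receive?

Pre-tax equilibrium: P* = 73, Q* = 47.5.
Tax on buyers shifts demand to Qd = 522 − 6.5(P + 20) = 392 - 6.5P.
392 - 6.5P = -171.5 + 3P gives seller price Ps = 1127/19; buyers pay Pb = 1127/19 + 20 = 1507/19.
New quantity: Q = 522 − 6.5(1507/19) = 245/38.

Buyers pay 1507/19, sellers receive 1127/19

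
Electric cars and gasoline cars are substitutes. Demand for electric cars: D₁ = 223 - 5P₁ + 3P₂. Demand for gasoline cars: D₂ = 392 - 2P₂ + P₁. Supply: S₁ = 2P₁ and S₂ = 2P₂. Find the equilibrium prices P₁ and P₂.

Market 1: 223 - 5P₁ + 3P₂ = 2P₁ → 7P₁ - 3P₂ = 223.
Market 2: 4P₂ - P₁ = 392.
Eliminating P₂: 4×(1) + 3×(2) gives 25P₁ = 2068, so P₁ = 82.72.
Back-substitute into (2): P₂ = (392 + 1×82.72) / 4 = 118.68.

P₁ = 82.72, P₂ = 118.68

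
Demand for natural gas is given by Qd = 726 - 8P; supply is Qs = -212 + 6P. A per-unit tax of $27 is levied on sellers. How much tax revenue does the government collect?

Tax revenue = 18414/7

Pre-tax equilibrium: P* = 67, Q* = 190.
Tax on sellers shifts supply to Qs = -212 + 6(P − 27) = -374 + 6P.
726 - 8P = -374 + 6P gives buyer price Pb = 550/7; sellers receive Ps = 550/7 − 27 = 361/7.
New quantity: Q = 726 − 8(550/7) = 682/7.
Revenue = 27 × 682/7 = 18414/7.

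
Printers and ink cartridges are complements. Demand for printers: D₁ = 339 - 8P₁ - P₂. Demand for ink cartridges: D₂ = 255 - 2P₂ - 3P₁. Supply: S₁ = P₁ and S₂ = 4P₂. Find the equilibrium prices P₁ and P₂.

P₁ = 593/17, P₂ = 426/17

Market 1: 339 - 8P₁ - P₂ = P₁ → 9P₁ + P₂ = 339.
Market 2: 6P₂ + 3P₁ = 255.
Eliminating P₂: 6×(1) − 1×(2) gives 51P₁ = 1779, so P₁ = 593/17.
Back-substitute into (2): P₂ = (255 − 3×593/17) / 6 = 426/17.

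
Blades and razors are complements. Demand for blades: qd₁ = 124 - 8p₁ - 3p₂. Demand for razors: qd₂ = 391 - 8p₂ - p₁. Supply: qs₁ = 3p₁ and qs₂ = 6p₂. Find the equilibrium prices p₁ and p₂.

Market 1: 124 - 8p₁ - 3p₂ = 3p₁ → 11p₁ + 3p₂ = 124.
Market 2: 14p₂ + p₁ = 391.
Eliminating p₂: 14×(1) − 3×(2) gives 151p₁ = 563, so p₁ = 563/151.
Back-substitute into (2): p₂ = (391 − 1×563/151) / 14 = 4177/151.

p₁ = 563/151, p₂ = 4177/151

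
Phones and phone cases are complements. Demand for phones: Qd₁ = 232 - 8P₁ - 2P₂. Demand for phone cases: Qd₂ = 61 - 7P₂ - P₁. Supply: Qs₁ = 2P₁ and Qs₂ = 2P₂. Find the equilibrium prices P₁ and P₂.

P₁ = 983/44, P₂ = 189/44

Market 1: 232 - 8P₁ - 2P₂ = 2P₁ → 10P₁ + 2P₂ = 232.
Market 2: 9P₂ + P₁ = 61.
Eliminating P₂: 9×(1) − 2×(2) gives 88P₁ = 1966, so P₁ = 983/44.
Back-substitute into (2): P₂ = (61 − 1×983/44) / 9 = 189/44.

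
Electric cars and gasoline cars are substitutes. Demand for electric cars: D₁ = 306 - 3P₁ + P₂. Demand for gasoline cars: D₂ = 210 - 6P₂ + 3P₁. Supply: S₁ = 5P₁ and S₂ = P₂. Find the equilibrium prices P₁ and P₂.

Market 1: 306 - 3P₁ + P₂ = 5P₁ → 8P₁ - P₂ = 306.
Market 2: 7P₂ - 3P₁ = 210.
Eliminating P₂: 7×(1) + 1×(2) gives 53P₁ = 2352, so P₁ = 2352/53.
Back-substitute into (2): P₂ = (210 + 3×2352/53) / 7 = 2598/53.

P₁ = 2352/53, P₂ = 2598/53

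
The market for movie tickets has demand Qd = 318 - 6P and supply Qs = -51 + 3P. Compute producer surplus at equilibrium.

Equilibrium: 318 - 6P = -51 + 3P gives P* = 41, Q* = 72.
Supply starts at P = 17 (where Qs = 0).
PS = ½(41 − 17)(72) = 864.

Producer surplus = 864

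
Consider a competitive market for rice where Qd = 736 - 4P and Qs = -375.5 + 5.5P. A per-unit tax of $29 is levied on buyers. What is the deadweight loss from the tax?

Pre-tax equilibrium: P* = 117, Q* = 268.
Tax on buyers shifts demand to Qd = 736 − 4(P + 29) = 620 - 4P.
620 - 4P = -375.5 + 5.5P gives seller price Ps = 1991/19; buyers pay Pb = 1991/19 + 29 = 2542/19.
New quantity: Q = 736 − 4(2542/19) = 3816/19.
DWL = ½ × 29 × (268 − 3816/19) = 18502/19.

Deadweight loss = 18502/19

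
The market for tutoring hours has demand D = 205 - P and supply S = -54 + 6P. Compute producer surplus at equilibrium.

Equilibrium: 205 - P = -54 + 6P gives P* = 37, Q* = 168.
Supply starts at P = 9 (where S = 0).
PS = ½(37 − 9)(168) = 2352.

Producer surplus = 2352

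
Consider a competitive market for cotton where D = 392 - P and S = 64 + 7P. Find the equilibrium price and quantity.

Set D = S: 392 - P = 64 + 7P.
328 = 8P, so P* = 41.
Q* = 392 − 1(41) = 351.

P* = 41, Q* = 351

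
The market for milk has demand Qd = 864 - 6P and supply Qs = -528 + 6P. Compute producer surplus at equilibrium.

Equilibrium: 864 - 6P = -528 + 6P gives P* = 116, Q* = 168.
Supply starts at P = 88 (where Qs = 0).
PS = ½(116 − 88)(168) = 2352.

Producer surplus = 2352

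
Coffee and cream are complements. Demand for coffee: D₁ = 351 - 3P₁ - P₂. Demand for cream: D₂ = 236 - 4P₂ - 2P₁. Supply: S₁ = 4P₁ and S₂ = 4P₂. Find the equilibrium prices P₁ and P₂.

Market 1: 351 - 3P₁ - P₂ = 4P₁ → 7P₁ + P₂ = 351.
Market 2: 8P₂ + 2P₁ = 236.
Eliminating P₂: 8×(1) − 1×(2) gives 54P₁ = 2572, so P₁ = 1286/27.
Back-substitute into (2): P₂ = (236 − 2×1286/27) / 8 = 475/27.

P₁ = 1286/27, P₂ = 475/27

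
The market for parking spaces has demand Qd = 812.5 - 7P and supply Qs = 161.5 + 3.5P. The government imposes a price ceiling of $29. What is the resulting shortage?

Shortage = 346.5

Equilibrium price would be P* = 62, so the ceiling at 29 binds.
At P = 29: Qd = 812.5 − 7(29) = 609.5, Qs = 161.5 + 3.5(29) = 263.
Shortage = 609.5 − 263 = 346.5.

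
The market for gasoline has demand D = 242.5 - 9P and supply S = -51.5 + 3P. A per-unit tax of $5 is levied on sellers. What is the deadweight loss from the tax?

Deadweight loss = 28.125

Pre-tax equilibrium: P* = 24.5, Q* = 22.
Tax on sellers shifts supply to S = -51.5 + 3(P − 5) = -66.5 + 3P.
242.5 - 9P = -66.5 + 3P gives buyer price Pb = 25.75; sellers receive Ps = 25.75 − 5 = 20.75.
New quantity: Q = 242.5 − 9(25.75) = 10.75.
DWL = ½ × 5 × (22 − 10.75) = 28.125.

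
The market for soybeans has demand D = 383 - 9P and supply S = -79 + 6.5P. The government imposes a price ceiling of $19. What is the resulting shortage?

Shortage = 167.5

Equilibrium price would be P* = 924/31, so the ceiling at 19 binds.
At P = 19: D = 383 − 9(19) = 212, S = -79 + 6.5(19) = 44.5.
Shortage = 212 − 44.5 = 167.5.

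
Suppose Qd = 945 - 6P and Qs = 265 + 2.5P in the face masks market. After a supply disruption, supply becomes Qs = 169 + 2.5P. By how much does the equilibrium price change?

Original equilibrium: P* = 80, Q* = 465.
New equilibrium: 945 - 6P = 169 + 2.5P, so 776 = 8.5P and P' = 1552/17; Q' = 945 − 6(1552/17) = 6753/17.
Change in price: 1552/17 − 80 = 192/17.

ΔP = 192/17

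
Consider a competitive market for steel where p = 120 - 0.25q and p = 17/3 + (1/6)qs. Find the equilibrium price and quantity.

Set the two price expressions equal: 120 - 0.25q = 17/3 + (1/6)q.
343/3 = (5/12)q, so q* = 274.4.
p* = 120 − (0.25)(274.4) = 51.4.

p* = 51.4, q* = 274.4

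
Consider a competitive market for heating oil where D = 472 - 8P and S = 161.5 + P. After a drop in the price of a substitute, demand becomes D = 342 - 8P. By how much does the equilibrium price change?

ΔP = -130/9

Original equilibrium: P* = 34.5, Q* = 196.
New equilibrium: 342 - 8P = 161.5 + P, so 180.5 = 9P and P' = 361/18; Q' = 342 − 8(361/18) = 1634/9.
Change in price: 361/18 − 34.5 = -130/9.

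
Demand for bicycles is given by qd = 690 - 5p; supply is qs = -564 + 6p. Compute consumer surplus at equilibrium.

Equilibrium: 690 - 5p = -564 + 6p gives p* = 114, q* = 120.
Demand choke price (qd = 0): p = 138.
CS = ½(138 − 114)(120) = 1440.

Consumer surplus = 1440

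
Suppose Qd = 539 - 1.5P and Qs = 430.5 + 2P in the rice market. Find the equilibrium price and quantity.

Set Qd = Qs: 539 - 1.5P = 430.5 + 2P.
108.5 = 3.5P, so P* = 31.
Q* = 539 − 1.5(31) = 492.5.

P* = 31, Q* = 492.5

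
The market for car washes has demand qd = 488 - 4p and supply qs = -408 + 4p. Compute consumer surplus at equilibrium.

Consumer surplus = 200

Equilibrium: 488 - 4p = -408 + 4p gives p* = 112, q* = 40.
Demand choke price (qd = 0): p = 122.
CS = ½(122 − 112)(40) = 200.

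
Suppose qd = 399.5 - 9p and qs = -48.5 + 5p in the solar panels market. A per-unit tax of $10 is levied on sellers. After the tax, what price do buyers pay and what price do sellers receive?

Buyers pay 249/7, sellers receive 179/7

Pre-tax equilibrium: p* = 32, q* = 111.5.
Tax on sellers shifts supply to qs = -48.5 + 5(p − 10) = -98.5 + 5p.
399.5 - 9p = -98.5 + 5p gives buyer price pb = 249/7; sellers receive ps = 249/7 − 10 = 179/7.
New quantity: q = 399.5 − 9(249/7) = 1111/14.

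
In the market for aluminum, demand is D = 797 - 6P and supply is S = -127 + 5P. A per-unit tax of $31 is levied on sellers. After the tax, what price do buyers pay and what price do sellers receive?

Pre-tax equilibrium: P* = 84, Q* = 293.
Tax on sellers shifts supply to S = -127 + 5(P − 31) = -282 + 5P.
797 - 6P = -282 + 5P gives buyer price Pb = 1079/11; sellers receive Ps = 1079/11 − 31 = 738/11.
New quantity: Q = 797 − 6(1079/11) = 2293/11.

Buyers pay 1079/11, sellers receive 738/11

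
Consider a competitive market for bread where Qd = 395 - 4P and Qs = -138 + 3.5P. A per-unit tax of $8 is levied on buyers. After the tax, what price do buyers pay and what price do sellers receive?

Buyers pay $74.8, sellers receive $66.8

Pre-tax equilibrium: P* = 1066/15, Q* = 1661/15.
Tax on buyers shifts demand to Qd = 395 − 4(P + 8) = 363 - 4P.
363 - 4P = -138 + 3.5P gives seller price Ps = 66.8; buyers pay Pb = 66.8 + 8 = 74.8.
New quantity: Q = 395 − 4(74.8) = 95.8.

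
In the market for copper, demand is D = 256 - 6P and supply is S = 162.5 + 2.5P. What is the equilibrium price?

P* = 11

Set D = S: 256 - 6P = 162.5 + 2.5P.
93.5 = 8.5P, so P* = 11.
Q* = 256 − 6(11) = 190.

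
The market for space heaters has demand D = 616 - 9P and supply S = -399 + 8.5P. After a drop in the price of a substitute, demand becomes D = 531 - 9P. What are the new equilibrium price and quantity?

P' = 372/7, Q' = 369/7

Original equilibrium: P* = 58, Q* = 94.
New equilibrium: 531 - 9P = -399 + 8.5P, so 930 = 17.5P and P' = 372/7; Q' = 531 − 9(372/7) = 369/7.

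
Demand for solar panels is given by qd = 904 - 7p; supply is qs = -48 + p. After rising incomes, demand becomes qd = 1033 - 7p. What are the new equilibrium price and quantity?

Original equilibrium: p* = 119, q* = 71.
New equilibrium: 1033 - 7p = -48 + p, so 1081 = 8p and p' = 135.125; q' = 1033 − 7(135.125) = 87.125.

p' = 135.125, q' = 87.125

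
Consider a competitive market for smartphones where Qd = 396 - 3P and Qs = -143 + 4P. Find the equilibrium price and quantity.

Set Qd = Qs: 396 - 3P = -143 + 4P.
539 = 7P, so P* = 77.
Q* = 396 − 3(77) = 165.

P* = 77, Q* = 165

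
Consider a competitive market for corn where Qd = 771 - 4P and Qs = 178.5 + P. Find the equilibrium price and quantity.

Set Qd = Qs: 771 - 4P = 178.5 + P.
592.5 = 5P, so P* = 118.5.
Q* = 771 − 4(118.5) = 297.

P* = 118.5, Q* = 297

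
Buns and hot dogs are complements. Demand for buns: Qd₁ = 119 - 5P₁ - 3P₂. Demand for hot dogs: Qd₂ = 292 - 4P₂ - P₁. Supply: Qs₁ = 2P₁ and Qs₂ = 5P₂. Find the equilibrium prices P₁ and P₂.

Market 1: 119 - 5P₁ - 3P₂ = 2P₁ → 7P₁ + 3P₂ = 119.
Market 2: 9P₂ + P₁ = 292.
Eliminating P₂: 9×(1) − 3×(2) gives 60P₁ = 195, so P₁ = 3.25.
Back-substitute into (2): P₂ = (292 − 1×3.25) / 9 = 385/12.

P₁ = 3.25, P₂ = 385/12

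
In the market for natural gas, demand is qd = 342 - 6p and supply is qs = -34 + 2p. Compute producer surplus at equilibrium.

Producer surplus = 900

Equilibrium: 342 - 6p = -34 + 2p gives p* = 47, q* = 60.
Supply starts at p = 17 (where qs = 0).
PS = ½(47 − 17)(60) = 900.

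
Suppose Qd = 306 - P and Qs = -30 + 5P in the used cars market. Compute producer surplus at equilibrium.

Producer surplus = 6250

Equilibrium: 306 - P = -30 + 5P gives P* = 56, Q* = 250.
Supply starts at P = 6 (where Qs = 0).
PS = ½(56 − 6)(250) = 6250.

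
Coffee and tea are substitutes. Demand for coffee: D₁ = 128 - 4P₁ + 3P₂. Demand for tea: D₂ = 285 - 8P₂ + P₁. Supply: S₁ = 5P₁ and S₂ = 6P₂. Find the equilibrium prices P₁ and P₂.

Market 1: 128 - 4P₁ + 3P₂ = 5P₁ → 9P₁ - 3P₂ = 128.
Market 2: 14P₂ - P₁ = 285.
Eliminating P₂: 14×(1) + 3×(2) gives 123P₁ = 2647, so P₁ = 2647/123.
Back-substitute into (2): P₂ = (285 + 1×2647/123) / 14 = 2693/123.

P₁ = 2647/123, P₂ = 2693/123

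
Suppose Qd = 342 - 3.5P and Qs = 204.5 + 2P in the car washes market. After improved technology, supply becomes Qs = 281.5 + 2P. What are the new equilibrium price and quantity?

Original equilibrium: P* = 25, Q* = 254.5.
New equilibrium: 342 - 3.5P = 281.5 + 2P, so 60.5 = 5.5P and P' = 11; Q' = 342 − 3.5(11) = 303.5.

P' = 11, Q' = 303.5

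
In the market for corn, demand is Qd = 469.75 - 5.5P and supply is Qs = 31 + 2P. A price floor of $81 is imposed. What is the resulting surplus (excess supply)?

Equilibrium price would be P* = 58.5, so the floor at 81 binds.
At P = 81: Qd = 24.25, Qs = 193.
Surplus = 193 − 24.25 = 168.75.

Surplus = 168.75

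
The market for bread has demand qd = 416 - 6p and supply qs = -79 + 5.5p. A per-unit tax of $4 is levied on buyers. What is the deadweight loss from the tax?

Pre-tax equilibrium: p* = 990/23, q* = 3628/23.
Tax on buyers shifts demand to qd = 416 − 6(p + 4) = 392 - 6p.
392 - 6p = -79 + 5.5p gives seller price ps = 942/23; buyers pay pb = 942/23 + 4 = 1034/23.
New quantity: q = 416 − 6(1034/23) = 3364/23.
DWL = ½ × 4 × (3628/23 − 3364/23) = 528/23.

Deadweight loss = 528/23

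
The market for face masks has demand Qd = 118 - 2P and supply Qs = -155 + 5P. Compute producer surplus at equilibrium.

Equilibrium: 118 - 2P = -155 + 5P gives P* = 39, Q* = 40.
Supply starts at P = 31 (where Qs = 0).
PS = ½(39 − 31)(40) = 160.

Producer surplus = 160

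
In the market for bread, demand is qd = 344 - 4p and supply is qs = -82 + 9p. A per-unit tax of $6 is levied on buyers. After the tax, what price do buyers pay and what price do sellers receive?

Buyers pay 480/13, sellers receive 402/13

Pre-tax equilibrium: p* = 426/13, q* = 2768/13.
Tax on buyers shifts demand to qd = 344 − 4(p + 6) = 320 - 4p.
320 - 4p = -82 + 9p gives seller price ps = 402/13; buyers pay pb = 402/13 + 6 = 480/13.
New quantity: q = 344 − 4(480/13) = 2552/13.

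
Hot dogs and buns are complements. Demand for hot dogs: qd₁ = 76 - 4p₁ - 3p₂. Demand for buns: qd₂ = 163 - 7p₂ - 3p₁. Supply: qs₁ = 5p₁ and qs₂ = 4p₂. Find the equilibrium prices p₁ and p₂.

Market 1: 76 - 4p₁ - 3p₂ = 5p₁ → 9p₁ + 3p₂ = 76.
Market 2: 11p₂ + 3p₁ = 163.
Eliminating p₂: 11×(1) − 3×(2) gives 90p₁ = 347, so p₁ = 347/90.
Back-substitute into (2): p₂ = (163 − 3×347/90) / 11 = 413/30.

p₁ = 347/90, p₂ = 413/30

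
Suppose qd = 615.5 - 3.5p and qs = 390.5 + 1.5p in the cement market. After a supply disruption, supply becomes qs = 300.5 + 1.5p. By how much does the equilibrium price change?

Original equilibrium: p* = 45, q* = 458.
New equilibrium: 615.5 - 3.5p = 300.5 + 1.5p, so 315 = 5p and p' = 63; q' = 615.5 − 3.5(63) = 395.
Change in price: 63 − 45 = 18.

Δp = 18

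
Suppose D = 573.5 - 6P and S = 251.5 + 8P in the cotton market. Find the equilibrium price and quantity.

P* = 23, Q* = 435.5

Set D = S: 573.5 - 6P = 251.5 + 8P.
322 = 14P, so P* = 23.
Q* = 573.5 − 6(23) = 435.5.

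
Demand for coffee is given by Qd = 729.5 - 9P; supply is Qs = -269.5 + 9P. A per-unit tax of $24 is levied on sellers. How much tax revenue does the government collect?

Tax revenue = 2928

Pre-tax equilibrium: P* = 55.5, Q* = 230.
Tax on sellers shifts supply to Qs = -269.5 + 9(P − 24) = -485.5 + 9P.
729.5 - 9P = -485.5 + 9P gives buyer price Pb = 67.5; sellers receive Ps = 67.5 − 24 = 43.5.
New quantity: Q = 729.5 − 9(67.5) = 122.
Revenue = 24 × 122 = 2928.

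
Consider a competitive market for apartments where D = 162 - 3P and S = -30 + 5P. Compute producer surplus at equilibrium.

Equilibrium: 162 - 3P = -30 + 5P gives P* = 24, Q* = 90.
Supply starts at P = 6 (where S = 0).
PS = ½(24 − 6)(90) = 810.

Producer surplus = 810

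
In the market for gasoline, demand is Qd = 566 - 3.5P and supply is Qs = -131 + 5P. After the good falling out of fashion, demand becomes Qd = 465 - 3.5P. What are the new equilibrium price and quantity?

Original equilibrium: P* = 82, Q* = 279.
New equilibrium: 465 - 3.5P = -131 + 5P, so 596 = 8.5P and P' = 1192/17; Q' = 465 − 3.5(1192/17) = 3733/17.

P' = 1192/17, Q' = 3733/17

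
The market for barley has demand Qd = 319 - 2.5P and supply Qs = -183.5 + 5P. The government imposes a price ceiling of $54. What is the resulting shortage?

Equilibrium price would be P* = 67, so the ceiling at 54 binds.
At P = 54: Qd = 319 − 2.5(54) = 184, Qs = -183.5 + 5(54) = 86.5.
Shortage = 184 − 86.5 = 97.5.

Shortage = 97.5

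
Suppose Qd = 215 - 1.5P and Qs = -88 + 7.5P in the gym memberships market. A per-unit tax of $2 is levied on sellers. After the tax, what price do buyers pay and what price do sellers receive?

Pre-tax equilibrium: P* = 101/3, Q* = 164.5.
Tax on sellers shifts supply to Qs = -88 + 7.5(P − 2) = -103 + 7.5P.
215 - 1.5P = -103 + 7.5P gives buyer price Pb = 106/3; sellers receive Ps = 106/3 − 2 = 100/3.
New quantity: Q = 215 − 1.5(106/3) = 162.

Buyers pay 106/3, sellers receive 100/3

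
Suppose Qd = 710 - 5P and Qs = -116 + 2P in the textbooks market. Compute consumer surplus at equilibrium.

Equilibrium: 710 - 5P = -116 + 2P gives P* = 118, Q* = 120.
Demand choke price (Qd = 0): P = 142.
CS = ½(142 − 118)(120) = 1440.

Consumer surplus = 1440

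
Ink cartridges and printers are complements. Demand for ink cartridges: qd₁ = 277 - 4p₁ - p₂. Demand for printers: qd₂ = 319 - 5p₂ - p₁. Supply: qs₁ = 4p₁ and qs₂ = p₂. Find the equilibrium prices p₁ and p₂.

Market 1: 277 - 4p₁ - p₂ = 4p₁ → 8p₁ + p₂ = 277.
Market 2: 6p₂ + p₁ = 319.
Eliminating p₂: 6×(1) − 1×(2) gives 47p₁ = 1343, so p₁ = 1343/47.
Back-substitute into (2): p₂ = (319 − 1×1343/47) / 6 = 2275/47.

p₁ = 1343/47, p₂ = 2275/47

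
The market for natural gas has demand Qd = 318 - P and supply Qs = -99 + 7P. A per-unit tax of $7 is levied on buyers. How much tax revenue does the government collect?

Tax revenue = 1818.25

Pre-tax equilibrium: P* = 52.125, Q* = 265.875.
Tax on buyers shifts demand to Qd = 318 − 1(P + 7) = 311 - P.
311 - P = -99 + 7P gives seller price Ps = 51.25; buyers pay Pb = 51.25 + 7 = 58.25.
New quantity: Q = 318 − 1(58.25) = 259.75.
Revenue = 7 × 259.75 = 1818.25.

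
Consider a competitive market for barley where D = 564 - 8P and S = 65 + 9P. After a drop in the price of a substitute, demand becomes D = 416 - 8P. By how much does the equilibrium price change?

Original equilibrium: P* = 499/17, Q* = 5596/17.
New equilibrium: 416 - 8P = 65 + 9P, so 351 = 17P and P' = 351/17; Q' = 416 − 8(351/17) = 4264/17.
Change in price: 351/17 − 499/17 = -148/17.

ΔP = -148/17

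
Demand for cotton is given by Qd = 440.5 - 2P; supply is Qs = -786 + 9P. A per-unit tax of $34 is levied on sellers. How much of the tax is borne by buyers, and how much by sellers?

Pre-tax equilibrium: P* = 111.5, Q* = 217.5.
Tax on sellers shifts supply to Qs = -786 + 9(P − 34) = -1092 + 9P.
440.5 - 2P = -1092 + 9P gives buyer price Pb = 3065/22; sellers receive Ps = 3065/22 − 34 = 2317/22.
New quantity: Q = 440.5 − 2(3065/22) = 3561/22.
Buyer burden = 3065/22 − 111.5 = 306/11; seller burden = 111.5 − 2317/22 = 68/11.

Buyers bear 306/11, sellers bear 68/11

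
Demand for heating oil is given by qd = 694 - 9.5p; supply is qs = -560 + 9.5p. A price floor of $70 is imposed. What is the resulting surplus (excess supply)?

Equilibrium price would be p* = 66, so the floor at 70 binds.
At p = 70: qd = 29, qs = 105.
Surplus = 105 − 29 = 76.

Surplus = 76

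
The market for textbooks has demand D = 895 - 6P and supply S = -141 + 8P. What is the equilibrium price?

Set D = S: 895 - 6P = -141 + 8P.
1036 = 14P, so P* = 74.
Q* = 895 − 6(74) = 451.

P* = 74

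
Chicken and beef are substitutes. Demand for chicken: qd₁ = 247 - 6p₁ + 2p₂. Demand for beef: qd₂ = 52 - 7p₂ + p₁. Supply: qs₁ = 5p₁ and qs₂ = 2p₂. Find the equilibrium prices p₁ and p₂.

Market 1: 247 - 6p₁ + 2p₂ = 5p₁ → 11p₁ - 2p₂ = 247.
Market 2: 9p₂ - p₁ = 52.
Eliminating p₂: 9×(1) + 2×(2) gives 97p₁ = 2327, so p₁ = 2327/97.
Back-substitute into (2): p₂ = (52 + 1×2327/97) / 9 = 819/97.

p₁ = 2327/97, p₂ = 819/97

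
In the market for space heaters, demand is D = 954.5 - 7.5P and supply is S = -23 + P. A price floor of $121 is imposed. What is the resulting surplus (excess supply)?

Surplus = 51

Equilibrium price would be P* = 115, so the floor at 121 binds.
At P = 121: D = 47, S = 98.
Surplus = 98 − 47 = 51.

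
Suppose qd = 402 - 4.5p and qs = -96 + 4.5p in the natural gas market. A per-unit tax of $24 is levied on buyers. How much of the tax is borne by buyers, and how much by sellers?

Pre-tax equilibrium: p* = 166/3, q* = 153.
Tax on buyers shifts demand to qd = 402 − 4.5(p + 24) = 294 - 4.5p.
294 - 4.5p = -96 + 4.5p gives seller price ps = 130/3; buyers pay pb = 130/3 + 24 = 202/3.
New quantity: q = 402 − 4.5(202/3) = 99.
Buyer burden = 202/3 − 166/3 = 12; seller burden = 166/3 − 130/3 = 12.

Buyers bear $12, sellers bear $12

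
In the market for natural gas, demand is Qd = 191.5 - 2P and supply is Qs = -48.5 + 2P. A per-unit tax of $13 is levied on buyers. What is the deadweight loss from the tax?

Pre-tax equilibrium: P* = 60, Q* = 71.5.
Tax on buyers shifts demand to Qd = 191.5 − 2(P + 13) = 165.5 - 2P.
165.5 - 2P = -48.5 + 2P gives seller price Ps = 53.5; buyers pay Pb = 53.5 + 13 = 66.5.
New quantity: Q = 191.5 − 2(66.5) = 58.5.
DWL = ½ × 13 × (71.5 − 58.5) = 84.5.

Deadweight loss = 84.5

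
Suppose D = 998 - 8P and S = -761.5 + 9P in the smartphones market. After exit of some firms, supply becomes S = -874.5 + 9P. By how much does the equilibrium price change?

ΔP = 113/17

Original equilibrium: P* = 103.5, Q* = 170.
New equilibrium: 998 - 8P = -874.5 + 9P, so 1872.5 = 17P and P' = 3745/34; Q' = 998 − 8(3745/34) = 1986/17.
Change in price: 3745/34 − 103.5 = 113/17.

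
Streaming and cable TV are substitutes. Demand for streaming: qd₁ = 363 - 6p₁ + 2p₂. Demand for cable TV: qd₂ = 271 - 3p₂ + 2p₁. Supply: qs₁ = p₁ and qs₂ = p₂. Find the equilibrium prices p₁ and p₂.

Market 1: 363 - 6p₁ + 2p₂ = p₁ → 7p₁ - 2p₂ = 363.
Market 2: 4p₂ - 2p₁ = 271.
Eliminating p₂: 4×(1) + 2×(2) gives 24p₁ = 1994, so p₁ = 997/12.
Back-substitute into (2): p₂ = (271 + 2×997/12) / 4 = 2623/24.

p₁ = 997/12, p₂ = 2623/24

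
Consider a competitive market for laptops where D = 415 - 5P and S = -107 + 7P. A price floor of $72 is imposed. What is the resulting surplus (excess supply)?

Equilibrium price would be P* = 43.5, so the floor at 72 binds.
At P = 72: D = 55, S = 397.
Surplus = 397 − 55 = 342.

Surplus = 342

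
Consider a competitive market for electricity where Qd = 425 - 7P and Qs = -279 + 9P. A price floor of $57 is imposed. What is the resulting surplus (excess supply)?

Surplus = 208

Equilibrium price would be P* = 44, so the floor at 57 binds.
At P = 57: Qd = 26, Qs = 234.
Surplus = 234 − 26 = 208.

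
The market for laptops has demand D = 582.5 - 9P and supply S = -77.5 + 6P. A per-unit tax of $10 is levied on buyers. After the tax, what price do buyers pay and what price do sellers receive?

Buyers pay $48, sellers receive $38

Pre-tax equilibrium: P* = 44, Q* = 186.5.
Tax on buyers shifts demand to D = 582.5 − 9(P + 10) = 492.5 - 9P.
492.5 - 9P = -77.5 + 6P gives seller price Ps = 38; buyers pay Pb = 38 + 10 = 48.
New quantity: Q = 582.5 − 9(48) = 150.5.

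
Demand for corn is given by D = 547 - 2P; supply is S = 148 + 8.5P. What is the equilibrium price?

P* = 38

Set D = S: 547 - 2P = 148 + 8.5P.
399 = 10.5P, so P* = 38.
Q* = 547 − 2(38) = 471.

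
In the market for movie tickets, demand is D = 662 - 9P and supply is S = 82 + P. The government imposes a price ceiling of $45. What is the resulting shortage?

Equilibrium price would be P* = 58, so the ceiling at 45 binds.
At P = 45: D = 662 − 9(45) = 257, S = 82 + 1(45) = 127.
Shortage = 257 − 127 = 130.

Shortage = 130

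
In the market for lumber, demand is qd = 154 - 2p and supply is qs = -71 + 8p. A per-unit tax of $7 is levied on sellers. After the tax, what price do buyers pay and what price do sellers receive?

Buyers pay $28.1, sellers receive $21.1

Pre-tax equilibrium: p* = 22.5, q* = 109.
Tax on sellers shifts supply to qs = -71 + 8(p − 7) = -127 + 8p.
154 - 2p = -127 + 8p gives buyer price pb = 28.1; sellers receive ps = 28.1 − 7 = 21.1.
New quantity: q = 154 − 2(28.1) = 97.8.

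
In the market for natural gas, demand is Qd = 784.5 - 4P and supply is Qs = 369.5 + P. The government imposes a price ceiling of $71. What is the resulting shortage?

Equilibrium price would be P* = 83, so the ceiling at 71 binds.
At P = 71: Qd = 784.5 − 4(71) = 500.5, Qs = 369.5 + 1(71) = 440.5.
Shortage = 500.5 − 440.5 = 60.

Shortage = 60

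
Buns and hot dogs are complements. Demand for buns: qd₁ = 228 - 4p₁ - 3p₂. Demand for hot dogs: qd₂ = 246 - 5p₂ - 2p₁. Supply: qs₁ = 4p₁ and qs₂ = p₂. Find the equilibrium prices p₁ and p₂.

Market 1: 228 - 4p₁ - 3p₂ = 4p₁ → 8p₁ + 3p₂ = 228.
Market 2: 6p₂ + 2p₁ = 246.
Eliminating p₂: 6×(1) − 3×(2) gives 42p₁ = 630, so p₁ = 15.
Back-substitute into (2): p₂ = (246 − 2×15) / 6 = 36.

p₁ = 15, p₂ = 36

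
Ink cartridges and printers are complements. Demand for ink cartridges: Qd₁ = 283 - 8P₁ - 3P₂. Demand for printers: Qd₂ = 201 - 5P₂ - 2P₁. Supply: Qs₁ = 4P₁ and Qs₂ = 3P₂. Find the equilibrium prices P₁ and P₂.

P₁ = 1661/90, P₂ = 923/45

Market 1: 283 - 8P₁ - 3P₂ = 4P₁ → 12P₁ + 3P₂ = 283.
Market 2: 8P₂ + 2P₁ = 201.
Eliminating P₂: 8×(1) − 3×(2) gives 90P₁ = 1661, so P₁ = 1661/90.
Back-substitute into (2): P₂ = (201 − 2×1661/90) / 8 = 923/45.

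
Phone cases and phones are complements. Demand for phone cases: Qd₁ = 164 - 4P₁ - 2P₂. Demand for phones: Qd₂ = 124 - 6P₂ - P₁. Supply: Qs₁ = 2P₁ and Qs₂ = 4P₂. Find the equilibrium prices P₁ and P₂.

P₁ = 24, P₂ = 10

Market 1: 164 - 4P₁ - 2P₂ = 2P₁ → 6P₁ + 2P₂ = 164.
Market 2: 10P₂ + P₁ = 124.
Eliminating P₂: 10×(1) − 2×(2) gives 58P₁ = 1392, so P₁ = 24.
Back-substitute into (2): P₂ = (124 − 1×24) / 10 = 10.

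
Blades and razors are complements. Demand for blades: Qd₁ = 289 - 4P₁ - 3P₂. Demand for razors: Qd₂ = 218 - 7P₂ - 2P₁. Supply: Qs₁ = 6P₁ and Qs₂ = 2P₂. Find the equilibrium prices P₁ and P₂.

P₁ = 649/28, P₂ = 267/14

Market 1: 289 - 4P₁ - 3P₂ = 6P₁ → 10P₁ + 3P₂ = 289.
Market 2: 9P₂ + 2P₁ = 218.
Eliminating P₂: 9×(1) − 3×(2) gives 84P₁ = 1947, so P₁ = 649/28.
Back-substitute into (2): P₂ = (218 − 2×649/28) / 9 = 267/14.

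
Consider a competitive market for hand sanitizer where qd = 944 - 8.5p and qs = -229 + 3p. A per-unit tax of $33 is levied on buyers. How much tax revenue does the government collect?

Tax revenue = 2904/23

Pre-tax equilibrium: p* = 102, q* = 77.
Tax on buyers shifts demand to qd = 944 − 8.5(p + 33) = 663.5 - 8.5p.
663.5 - 8.5p = -229 + 3p gives seller price ps = 1785/23; buyers pay pb = 1785/23 + 33 = 2544/23.
New quantity: q = 944 − 8.5(2544/23) = 88/23.
Revenue = 33 × 88/23 = 2904/23.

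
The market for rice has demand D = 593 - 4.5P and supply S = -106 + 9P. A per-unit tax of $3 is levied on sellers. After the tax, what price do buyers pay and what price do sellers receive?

Buyers pay 484/9, sellers receive 457/9

Pre-tax equilibrium: P* = 466/9, Q* = 360.
Tax on sellers shifts supply to S = -106 + 9(P − 3) = -133 + 9P.
593 - 4.5P = -133 + 9P gives buyer price Pb = 484/9; sellers receive Ps = 484/9 − 3 = 457/9.
New quantity: Q = 593 − 4.5(484/9) = 351.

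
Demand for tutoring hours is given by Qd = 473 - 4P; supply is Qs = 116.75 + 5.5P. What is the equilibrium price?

P* = 37.5

Set Qd = Qs: 473 - 4P = 116.75 + 5.5P.
356.25 = 9.5P, so P* = 37.5.
Q* = 473 − 4(37.5) = 323.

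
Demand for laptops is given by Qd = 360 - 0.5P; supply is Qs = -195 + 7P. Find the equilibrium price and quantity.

Set Qd = Qs: 360 - 0.5P = -195 + 7P.
555 = 7.5P, so P* = 74.
Q* = 360 − 0.5(74) = 323.

P* = 74, Q* = 323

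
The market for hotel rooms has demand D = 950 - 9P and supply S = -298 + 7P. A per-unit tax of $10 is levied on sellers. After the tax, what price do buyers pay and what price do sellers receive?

Buyers pay $82.375, sellers receive $72.375

Pre-tax equilibrium: P* = 78, Q* = 248.
Tax on sellers shifts supply to S = -298 + 7(P − 10) = -368 + 7P.
950 - 9P = -368 + 7P gives buyer price Pb = 82.375; sellers receive Ps = 82.375 − 10 = 72.375.
New quantity: Q = 950 − 9(82.375) = 208.625.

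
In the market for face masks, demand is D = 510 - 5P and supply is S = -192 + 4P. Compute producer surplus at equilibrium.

Producer surplus = 1800

Equilibrium: 510 - 5P = -192 + 4P gives P* = 78, Q* = 120.
Supply starts at P = 48 (where S = 0).
PS = ½(78 − 48)(120) = 1800.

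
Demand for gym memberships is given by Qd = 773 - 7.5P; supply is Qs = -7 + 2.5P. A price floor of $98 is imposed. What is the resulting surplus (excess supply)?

Surplus = 200

Equilibrium price would be P* = 78, so the floor at 98 binds.
At P = 98: Qd = 38, Qs = 238.
Surplus = 238 − 38 = 200.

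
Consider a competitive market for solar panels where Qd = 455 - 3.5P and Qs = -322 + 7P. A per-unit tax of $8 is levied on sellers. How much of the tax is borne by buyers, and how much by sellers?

Pre-tax equilibrium: P* = 74, Q* = 196.
Tax on sellers shifts supply to Qs = -322 + 7(P − 8) = -378 + 7P.
455 - 3.5P = -378 + 7P gives buyer price Pb = 238/3; sellers receive Ps = 238/3 − 8 = 214/3.
New quantity: Q = 455 − 3.5(238/3) = 532/3.
Buyer burden = 238/3 − 74 = 16/3; seller burden = 74 − 214/3 = 8/3.

Buyers bear 16/3, sellers bear 8/3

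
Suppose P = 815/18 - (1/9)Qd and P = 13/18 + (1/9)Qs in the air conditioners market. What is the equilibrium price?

Set the two price expressions equal: 815/18 - (1/9)Q = 13/18 + (1/9)Q.
401/9 = (2/9)Q, so Q* = 200.5.
P* = 815/18 − (1/9)(200.5) = 23.

P* = 23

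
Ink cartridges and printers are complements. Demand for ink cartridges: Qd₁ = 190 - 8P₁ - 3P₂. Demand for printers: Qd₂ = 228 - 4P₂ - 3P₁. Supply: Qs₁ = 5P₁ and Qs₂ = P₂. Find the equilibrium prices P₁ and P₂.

P₁ = 4.75, P₂ = 42.75

Market 1: 190 - 8P₁ - 3P₂ = 5P₁ → 13P₁ + 3P₂ = 190.
Market 2: 5P₂ + 3P₁ = 228.
Eliminating P₂: 5×(1) − 3×(2) gives 56P₁ = 266, so P₁ = 4.75.
Back-substitute into (2): P₂ = (228 − 3×4.75) / 5 = 42.75.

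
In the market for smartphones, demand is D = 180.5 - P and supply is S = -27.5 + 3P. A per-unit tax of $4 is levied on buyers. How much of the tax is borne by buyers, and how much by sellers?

Buyers bear $3, sellers bear $1

Pre-tax equilibrium: P* = 52, Q* = 128.5.
Tax on buyers shifts demand to D = 180.5 − 1(P + 4) = 176.5 - P.
176.5 - P = -27.5 + 3P gives seller price Ps = 51; buyers pay Pb = 51 + 4 = 55.
New quantity: Q = 180.5 − 1(55) = 125.5.
Buyer burden = 55 − 52 = 3; seller burden = 52 − 51 = 1.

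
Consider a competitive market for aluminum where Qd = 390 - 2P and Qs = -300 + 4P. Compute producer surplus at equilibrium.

Producer surplus = 3200

Equilibrium: 390 - 2P = -300 + 4P gives P* = 115, Q* = 160.
Supply starts at P = 75 (where Qs = 0).
PS = ½(115 − 75)(160) = 3200.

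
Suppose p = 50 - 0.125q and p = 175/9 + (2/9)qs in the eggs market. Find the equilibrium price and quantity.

Set the two price expressions equal: 50 - 0.125q = 175/9 + (2/9)q.
275/9 = (25/72)q, so q* = 88.
p* = 50 − (0.125)(88) = 39.

p* = 39, q* = 88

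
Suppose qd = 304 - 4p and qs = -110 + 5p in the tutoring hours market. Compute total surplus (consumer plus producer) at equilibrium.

Equilibrium: 304 - 4p = -110 + 5p gives p* = 46, q* = 120.
Demand choke price: p = 76; supply starts at p = 22.
CS = ½(76 − 46)(120) = 1800; PS = ½(46 − 22)(120) = 1440.

Total surplus = 3240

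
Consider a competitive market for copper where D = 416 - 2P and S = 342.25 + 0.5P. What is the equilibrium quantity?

Q* = 357

Set D = S: 416 - 2P = 342.25 + 0.5P.
73.75 = 2.5P, so P* = 29.5.
Q* = 416 − 2(29.5) = 357.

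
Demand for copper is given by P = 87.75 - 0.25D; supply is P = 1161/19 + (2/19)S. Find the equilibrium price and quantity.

Set the two price expressions equal: 87.75 - 0.25Q = 1161/19 + (2/19)Q.
2025/76 = (27/76)Q, so Q* = 75.
P* = 87.75 − (0.25)(75) = 69.

P* = 69, Q* = 75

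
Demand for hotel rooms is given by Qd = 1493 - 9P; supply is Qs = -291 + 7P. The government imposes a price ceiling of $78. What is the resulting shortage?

Shortage = 536

Equilibrium price would be P* = 111.5, so the ceiling at 78 binds.
At P = 78: Qd = 1493 − 9(78) = 791, Qs = -291 + 7(78) = 255.
Shortage = 791 − 255 = 536.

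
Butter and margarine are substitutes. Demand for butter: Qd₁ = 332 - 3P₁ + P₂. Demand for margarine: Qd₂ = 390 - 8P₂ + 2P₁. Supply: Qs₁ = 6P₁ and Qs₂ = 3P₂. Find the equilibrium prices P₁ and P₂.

P₁ = 4042/97, P₂ = 4174/97

Market 1: 332 - 3P₁ + P₂ = 6P₁ → 9P₁ - P₂ = 332.
Market 2: 11P₂ - 2P₁ = 390.
Eliminating P₂: 11×(1) + 1×(2) gives 97P₁ = 4042, so P₁ = 4042/97.
Back-substitute into (2): P₂ = (390 + 2×4042/97) / 11 = 4174/97.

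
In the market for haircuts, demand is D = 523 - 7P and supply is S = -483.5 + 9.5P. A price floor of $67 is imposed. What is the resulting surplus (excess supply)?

Equilibrium price would be P* = 61, so the floor at 67 binds.
At P = 67: D = 54, S = 153.
Surplus = 153 − 54 = 99.

Surplus = 99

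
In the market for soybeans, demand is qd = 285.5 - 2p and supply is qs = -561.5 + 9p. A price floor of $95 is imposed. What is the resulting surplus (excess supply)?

Surplus = 198

Equilibrium price would be p* = 77, so the floor at 95 binds.
At p = 95: qd = 95.5, qs = 293.5.
Surplus = 293.5 − 95.5 = 198.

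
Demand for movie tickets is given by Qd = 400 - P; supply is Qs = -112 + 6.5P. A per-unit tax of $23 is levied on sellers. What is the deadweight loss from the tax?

Deadweight loss = 6877/30

Pre-tax equilibrium: P* = 1024/15, Q* = 4976/15.
Tax on sellers shifts supply to Qs = -112 + 6.5(P − 23) = -261.5 + 6.5P.
400 - P = -261.5 + 6.5P gives buyer price Pb = 88.2; sellers receive Ps = 88.2 − 23 = 65.2.
New quantity: Q = 400 − 1(88.2) = 311.8.
DWL = ½ × 23 × (4976/15 − 311.8) = 6877/30.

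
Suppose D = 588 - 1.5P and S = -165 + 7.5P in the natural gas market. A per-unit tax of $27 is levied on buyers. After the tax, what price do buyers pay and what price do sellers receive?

Buyers pay 637/6, sellers receive 475/6

Pre-tax equilibrium: P* = 251/3, Q* = 462.5.
Tax on buyers shifts demand to D = 588 − 1.5(P + 27) = 547.5 - 1.5P.
547.5 - 1.5P = -165 + 7.5P gives seller price Ps = 475/6; buyers pay Pb = 475/6 + 27 = 637/6.
New quantity: Q = 588 − 1.5(637/6) = 428.75.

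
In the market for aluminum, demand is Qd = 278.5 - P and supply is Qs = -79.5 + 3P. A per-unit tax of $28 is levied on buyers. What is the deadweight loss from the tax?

Deadweight loss = 294

Pre-tax equilibrium: P* = 89.5, Q* = 189.
Tax on buyers shifts demand to Qd = 278.5 − 1(P + 28) = 250.5 - P.
250.5 - P = -79.5 + 3P gives seller price Ps = 82.5; buyers pay Pb = 82.5 + 28 = 110.5.
New quantity: Q = 278.5 − 1(110.5) = 168.
DWL = ½ × 28 × (189 − 168) = 294.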